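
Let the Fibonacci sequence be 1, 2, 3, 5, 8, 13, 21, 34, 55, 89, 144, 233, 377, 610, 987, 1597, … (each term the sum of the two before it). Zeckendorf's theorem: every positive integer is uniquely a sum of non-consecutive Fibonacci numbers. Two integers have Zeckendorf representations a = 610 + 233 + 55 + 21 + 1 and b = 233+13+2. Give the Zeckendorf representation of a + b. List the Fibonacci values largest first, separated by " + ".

The two numbers are 920 and 248, so their sum is 1168.
Repeatedly subtract the largest Fibonacci number that fits:
1168 − 987 = 181
181 − 144 = 37
37 − 34 = 3
3 − 3 = 0

987 + 144 + 34 + 3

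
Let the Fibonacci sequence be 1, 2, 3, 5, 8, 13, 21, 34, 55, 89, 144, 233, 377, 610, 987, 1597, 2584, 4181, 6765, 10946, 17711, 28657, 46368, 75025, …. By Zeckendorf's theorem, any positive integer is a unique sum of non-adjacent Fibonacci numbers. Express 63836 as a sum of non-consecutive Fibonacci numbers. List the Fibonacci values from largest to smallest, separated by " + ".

46368 + 10946 + 4181 + 1597 + 610 + 89 + 34 + 8 + 3

Greedily peel off the largest Fibonacci term at each step:
subtract 46368 from 63836: 17468 remains
subtract 10946 from 17468: 6522 remains
subtract 4181 from 6522: 2341 remains
subtract 1597 from 2341: 744 remains
subtract 610 from 744: 134 remains
subtract 89 from 134: 45 remains
subtract 34 from 45: 11 remains
subtract 8 from 11: 3 remains
subtract 3 from 3: 0 remains
So 63836 = 46368 + 10946 + 4181 + 1597 + 610 + 89 + 34 + 8 + 3, with no two terms consecutive in the sequence.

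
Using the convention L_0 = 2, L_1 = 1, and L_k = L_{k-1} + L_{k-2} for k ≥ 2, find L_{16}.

2207

Iterating the recurrence up to L_{9} = 76 and L_{8} = 47:
L_{10} = L_{9} + L_{8} = 76 + 47 = 123
L_{11} = L_{10} + L_{9} = 123 + 76 = 199
L_{12} = L_{11} + L_{10} = 199 + 123 = 322
L_{13} = L_{12} + L_{11} = 322 + 199 = 521
L_{14} = L_{13} + L_{12} = 521 + 322 = 843
L_{15} = L_{14} + L_{13} = 843 + 521 = 1364
L_{16} = L_{15} + L_{14} = 1364 + 843 = 2207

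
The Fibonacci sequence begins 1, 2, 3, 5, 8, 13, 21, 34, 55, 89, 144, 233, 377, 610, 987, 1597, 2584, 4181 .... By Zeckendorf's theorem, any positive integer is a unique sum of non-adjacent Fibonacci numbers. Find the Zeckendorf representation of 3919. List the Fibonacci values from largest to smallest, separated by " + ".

2584 + 987 + 233 + 89 + 21 + 5

Greedily peel off the largest Fibonacci term at each step:
3919: greatest Fibonacci not exceeding it is 2584, leaving 1335
1335: greatest Fibonacci not exceeding it is 987, leaving 348
348: greatest Fibonacci not exceeding it is 233, leaving 115
115: greatest Fibonacci not exceeding it is 89, leaving 26
26: greatest Fibonacci not exceeding it is 21, leaving 5
5: greatest Fibonacci not exceeding it is 5, leaving 0
So 3919 = 2584 + 987 + 233 + 89 + 21 + 5, with no two terms consecutive in the sequence.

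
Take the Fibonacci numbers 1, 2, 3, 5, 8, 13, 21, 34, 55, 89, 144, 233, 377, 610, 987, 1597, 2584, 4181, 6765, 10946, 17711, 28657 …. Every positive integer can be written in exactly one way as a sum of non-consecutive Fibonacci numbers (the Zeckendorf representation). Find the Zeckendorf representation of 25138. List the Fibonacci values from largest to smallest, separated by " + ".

17711 + 6765 + 610 + 34 + 13 + 5

25138: greatest Fibonacci not exceeding it is 17711, leaving 7427
7427: greatest Fibonacci not exceeding it is 6765, leaving 662
662: greatest Fibonacci not exceeding it is 610, leaving 52
52: greatest Fibonacci not exceeding it is 34, leaving 18
18: greatest Fibonacci not exceeding it is 13, leaving 5
5: greatest Fibonacci not exceeding it is 5, leaving 0
So 25138 = 17711 + 6765 + 610 + 34 + 13 + 5, with no two terms consecutive in the sequence.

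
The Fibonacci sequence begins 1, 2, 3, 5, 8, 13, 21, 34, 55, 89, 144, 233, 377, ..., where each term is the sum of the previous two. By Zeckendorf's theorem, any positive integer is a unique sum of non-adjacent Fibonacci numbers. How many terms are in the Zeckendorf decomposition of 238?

Greedily peel off the largest Fibonacci term at each step:
233 ≤ 238 < 377, so take 233; remainder 5
5 ≤ 5 < 8, so take 5; remainder 0
238 = 233 + 5, which has 2 terms.

2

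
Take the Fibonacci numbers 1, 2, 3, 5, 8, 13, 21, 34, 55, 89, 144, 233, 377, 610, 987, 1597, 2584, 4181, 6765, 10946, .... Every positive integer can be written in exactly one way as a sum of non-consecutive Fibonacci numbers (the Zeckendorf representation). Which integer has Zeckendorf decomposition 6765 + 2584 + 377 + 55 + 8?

6765 + 2584 + 377 + 55 + 8 = 9789.

9789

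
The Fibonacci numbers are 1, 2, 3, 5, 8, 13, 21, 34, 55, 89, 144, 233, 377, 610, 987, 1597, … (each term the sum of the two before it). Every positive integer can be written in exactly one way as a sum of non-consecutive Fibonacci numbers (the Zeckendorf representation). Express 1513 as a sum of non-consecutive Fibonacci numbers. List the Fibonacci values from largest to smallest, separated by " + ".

987 ≤ 1513 < 1597, so take 987; remainder 526
377 ≤ 526 < 610, so take 377; remainder 149
144 ≤ 149 < 233, so take 144; remainder 5
5 ≤ 5 < 8, so take 5; remainder 0
So 1513 = 987 + 377 + 144 + 5, with no two terms consecutive in the sequence.

987 + 377 + 144 + 5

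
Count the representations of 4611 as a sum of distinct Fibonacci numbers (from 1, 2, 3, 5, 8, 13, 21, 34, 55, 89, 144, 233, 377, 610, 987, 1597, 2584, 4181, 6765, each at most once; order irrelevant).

36

4611 = 4181+377+34+13+5+1 = 4181+377+34+13+3+2+1 = 4181+233+144+34+13+5+1 = 4181+377+34+8+5+3+2+1 = … (32 more), for 36 in all.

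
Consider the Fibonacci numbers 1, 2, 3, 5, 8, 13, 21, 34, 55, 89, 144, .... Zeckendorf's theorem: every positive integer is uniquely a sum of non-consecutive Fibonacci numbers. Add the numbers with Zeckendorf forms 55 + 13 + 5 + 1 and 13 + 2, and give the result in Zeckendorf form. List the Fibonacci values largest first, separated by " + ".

89

The two numbers are 74 and 15, so their sum is 89.
subtract 89 from 89: 0 remains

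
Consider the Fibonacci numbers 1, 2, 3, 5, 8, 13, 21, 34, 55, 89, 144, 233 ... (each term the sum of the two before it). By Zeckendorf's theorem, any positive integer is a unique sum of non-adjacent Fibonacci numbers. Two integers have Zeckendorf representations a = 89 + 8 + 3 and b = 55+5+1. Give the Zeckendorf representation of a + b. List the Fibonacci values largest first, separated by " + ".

144 + 13 + 3 + 1

The two numbers are 100 and 61, so their sum is 161.
Repeatedly subtract the largest Fibonacci number that fits:
take 144 (≤ 161); 161 − 144 = 17
take 13 (≤ 17); 17 − 13 = 4
take 3 (≤ 4); 4 − 3 = 1
take 1 (≤ 1); 1 − 1 = 0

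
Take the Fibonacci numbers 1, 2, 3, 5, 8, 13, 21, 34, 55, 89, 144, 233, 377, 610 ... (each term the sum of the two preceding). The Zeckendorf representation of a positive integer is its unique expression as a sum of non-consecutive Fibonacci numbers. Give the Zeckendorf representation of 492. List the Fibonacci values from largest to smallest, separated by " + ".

377 + 89 + 21 + 5

take 377 (≤ 492); 492 − 377 = 115
take 89 (≤ 115); 115 − 89 = 26
take 21 (≤ 26); 26 − 21 = 5
take 5 (≤ 5); 5 − 5 = 0
So 492 = 377 + 89 + 21 + 5, with no two terms consecutive in the sequence.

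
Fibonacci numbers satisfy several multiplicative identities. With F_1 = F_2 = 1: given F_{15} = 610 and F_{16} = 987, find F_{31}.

1346269

By F_{2k+1} = F_k² + F_{k+1}²: F_{31} = 610² + 987² = 372100 + 974169 = 1346269.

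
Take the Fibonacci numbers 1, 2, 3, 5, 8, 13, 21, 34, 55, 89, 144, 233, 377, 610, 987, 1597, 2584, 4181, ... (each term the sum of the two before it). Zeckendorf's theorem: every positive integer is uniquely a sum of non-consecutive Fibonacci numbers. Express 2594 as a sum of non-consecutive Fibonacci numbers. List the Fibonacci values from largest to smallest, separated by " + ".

subtract 2584 from 2594: 10 remains
subtract 8 from 10: 2 remains
subtract 2 from 2: 0 remains
So 2594 = 2584 + 8 + 2, with no two terms consecutive in the sequence.

2584 + 8 + 2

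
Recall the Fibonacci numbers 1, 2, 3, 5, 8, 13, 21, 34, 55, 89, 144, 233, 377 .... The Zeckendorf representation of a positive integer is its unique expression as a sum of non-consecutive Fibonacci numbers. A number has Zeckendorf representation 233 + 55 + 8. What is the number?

233 + 55 + 8 = 296.

296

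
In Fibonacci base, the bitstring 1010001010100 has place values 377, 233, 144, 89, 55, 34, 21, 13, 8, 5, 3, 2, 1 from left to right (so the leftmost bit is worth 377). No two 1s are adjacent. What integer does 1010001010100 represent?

553

Summing the place values of the 1 bits: 377 + 144 + 21 + 8 + 3 = 553.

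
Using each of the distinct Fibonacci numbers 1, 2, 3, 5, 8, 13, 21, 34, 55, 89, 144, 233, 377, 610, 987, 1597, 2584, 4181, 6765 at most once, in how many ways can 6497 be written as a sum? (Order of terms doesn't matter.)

11

6497 = 4181+1597+610+89+13+5+2 = 4181+1597+610+55+34+13+5+2 = 4181+1597+377+233+89+13+5+2 = 4181+1597+377+233+55+34+13+5+2 = … (7 more), for 11 in all.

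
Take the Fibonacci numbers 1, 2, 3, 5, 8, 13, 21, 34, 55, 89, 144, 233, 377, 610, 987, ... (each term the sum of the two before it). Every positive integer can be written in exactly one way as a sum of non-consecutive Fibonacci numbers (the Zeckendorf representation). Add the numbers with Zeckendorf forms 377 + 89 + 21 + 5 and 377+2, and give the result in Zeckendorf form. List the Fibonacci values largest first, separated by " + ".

610 + 233 + 21 + 5 + 2

The two numbers are 492 and 379, so their sum is 871.
871: greatest Fibonacci not exceeding it is 610, leaving 261
261: greatest Fibonacci not exceeding it is 233, leaving 28
28: greatest Fibonacci not exceeding it is 21, leaving 7
7: greatest Fibonacci not exceeding it is 5, leaving 2
2: greatest Fibonacci not exceeding it is 2, leaving 0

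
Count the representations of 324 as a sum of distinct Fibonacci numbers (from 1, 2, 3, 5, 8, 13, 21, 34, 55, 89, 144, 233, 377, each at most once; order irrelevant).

7

Starting from the Zeckendorf form and repeatedly splitting a term F_k into F_{k−1} + F_{k−2} (when neither is already used) reaches every representation.
324 = 233+89+2 = 233+55+34+2 = 233+55+21+13+2 = … (4 more), for 7 in all.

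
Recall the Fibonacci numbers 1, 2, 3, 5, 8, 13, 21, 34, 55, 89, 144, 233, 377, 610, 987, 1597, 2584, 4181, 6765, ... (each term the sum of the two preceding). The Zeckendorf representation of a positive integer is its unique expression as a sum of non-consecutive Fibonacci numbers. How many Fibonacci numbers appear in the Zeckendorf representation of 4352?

Greedy algorithm:
4352 − 4181 = 171
171 − 144 = 27
27 − 21 = 6
6 − 5 = 1
1 − 1 = 0
4352 = 4181 + 144 + 21 + 5 + 1, which has 5 terms.

5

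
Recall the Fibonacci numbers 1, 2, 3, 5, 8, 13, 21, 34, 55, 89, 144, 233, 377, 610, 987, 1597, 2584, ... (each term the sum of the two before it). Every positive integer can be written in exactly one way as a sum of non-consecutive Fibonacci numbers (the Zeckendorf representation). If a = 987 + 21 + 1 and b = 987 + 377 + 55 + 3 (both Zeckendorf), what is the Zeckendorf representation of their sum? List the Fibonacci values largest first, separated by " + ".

The two numbers are 1009 and 1422, so their sum is 2431.
take 1597 (≤ 2431); 2431 − 1597 = 834
take 610 (≤ 834); 834 − 610 = 224
take 144 (≤ 224); 224 − 144 = 80
take 55 (≤ 80); 80 − 55 = 25
take 21 (≤ 25); 25 − 21 = 4
take 3 (≤ 4); 4 − 3 = 1
take 1 (≤ 1); 1 − 1 = 0

1597 + 610 + 144 + 55 + 21 + 3 + 1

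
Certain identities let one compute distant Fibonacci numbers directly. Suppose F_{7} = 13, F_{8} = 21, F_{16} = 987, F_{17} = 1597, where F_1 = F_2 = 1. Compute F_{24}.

46368

By the addition formula F_{m+n} = F_m F_{n+1} + F_{m−1} F_n with m=8, n=16: F_{24} = 21·1597 + 13·987 = 33537 + 12831 = 46368.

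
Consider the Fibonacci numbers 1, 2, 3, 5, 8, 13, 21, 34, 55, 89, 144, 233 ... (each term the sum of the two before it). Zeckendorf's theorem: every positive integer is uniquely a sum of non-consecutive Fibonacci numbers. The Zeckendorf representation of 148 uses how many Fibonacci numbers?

3

Greedy algorithm:
148: greatest Fibonacci not exceeding it is 144, leaving 4
4: greatest Fibonacci not exceeding it is 3, leaving 1
1: greatest Fibonacci not exceeding it is 1, leaving 0
148 = 144 + 3 + 1, which has 3 terms.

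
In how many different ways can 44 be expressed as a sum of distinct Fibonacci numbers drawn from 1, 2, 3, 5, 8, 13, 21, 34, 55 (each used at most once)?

4

Starting from the Zeckendorf form and repeatedly splitting a term F_k into F_{k−1} + F_{k−2} (when neither is already used) reaches every representation.
44 = 34+8+2 = 34+5+3+2 = 21+13+8+2 = 21+13+5+3+2 — 4 representations.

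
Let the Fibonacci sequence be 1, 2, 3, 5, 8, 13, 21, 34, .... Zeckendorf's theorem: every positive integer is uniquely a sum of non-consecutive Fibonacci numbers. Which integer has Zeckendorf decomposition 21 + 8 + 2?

31

21 + 8 + 2 = 31.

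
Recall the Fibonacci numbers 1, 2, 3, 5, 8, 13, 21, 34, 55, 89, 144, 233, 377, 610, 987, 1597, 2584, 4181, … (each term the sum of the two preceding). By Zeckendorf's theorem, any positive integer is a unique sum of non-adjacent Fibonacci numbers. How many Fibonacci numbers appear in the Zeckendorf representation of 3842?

6

3842 − 2584 = 1258
1258 − 987 = 271
271 − 233 = 38
38 − 34 = 4
4 − 3 = 1
1 − 1 = 0
3842 = 2584 + 987 + 233 + 34 + 3 + 1, which has 6 terms.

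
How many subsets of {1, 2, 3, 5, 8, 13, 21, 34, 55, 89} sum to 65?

5

Starting from the Zeckendorf form and repeatedly splitting a term F_k into F_{k−1} + F_{k−2} (when neither is already used) reaches every representation.
65 = 55+8+2 = 55+5+3+2 = 34+21+8+2 = … (2 more), for 5 in all.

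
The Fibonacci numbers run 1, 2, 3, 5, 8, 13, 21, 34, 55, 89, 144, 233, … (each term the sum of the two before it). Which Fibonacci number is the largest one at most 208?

144

144 ≤ 208 < 233, so the largest Fibonacci number not exceeding 208 is 144.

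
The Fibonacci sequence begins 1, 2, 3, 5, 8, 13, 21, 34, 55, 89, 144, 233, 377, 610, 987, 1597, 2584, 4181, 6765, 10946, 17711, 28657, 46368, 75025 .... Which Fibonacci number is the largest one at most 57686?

46368

46368 ≤ 57686 < 75025, so the largest Fibonacci number not exceeding 57686 is 46368.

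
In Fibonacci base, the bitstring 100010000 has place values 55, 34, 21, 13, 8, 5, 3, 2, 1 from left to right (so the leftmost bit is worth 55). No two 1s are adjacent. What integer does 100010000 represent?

Summing the place values of the 1 bits: 55 + 8 = 63.

63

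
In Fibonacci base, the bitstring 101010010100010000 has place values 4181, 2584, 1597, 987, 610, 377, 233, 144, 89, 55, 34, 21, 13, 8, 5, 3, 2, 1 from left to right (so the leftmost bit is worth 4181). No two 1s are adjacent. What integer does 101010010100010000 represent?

6595

Summing the place values of the 1 bits: 4181 + 1597 + 610 + 144 + 55 + 8 = 6595.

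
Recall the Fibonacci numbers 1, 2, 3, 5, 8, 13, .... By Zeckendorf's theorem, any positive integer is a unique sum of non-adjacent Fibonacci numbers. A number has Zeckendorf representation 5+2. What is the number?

7

5+2 = 7.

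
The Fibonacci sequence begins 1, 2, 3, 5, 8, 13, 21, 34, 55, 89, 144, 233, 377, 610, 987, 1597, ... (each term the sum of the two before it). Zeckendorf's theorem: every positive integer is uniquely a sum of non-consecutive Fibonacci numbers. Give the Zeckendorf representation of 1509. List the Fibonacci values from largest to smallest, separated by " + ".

987 + 377 + 144 + 1

1509 − 987 = 522
522 − 377 = 145
145 − 144 = 1
1 − 1 = 0
So 1509 = 987 + 377 + 144 + 1, with no two terms consecutive in the sequence.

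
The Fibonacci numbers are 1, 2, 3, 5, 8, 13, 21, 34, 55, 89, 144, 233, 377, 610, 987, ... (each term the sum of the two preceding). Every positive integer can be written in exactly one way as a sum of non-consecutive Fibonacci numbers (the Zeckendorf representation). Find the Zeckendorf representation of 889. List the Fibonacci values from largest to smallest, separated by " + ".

610 + 233 + 34 + 8 + 3 + 1

subtract 610 from 889: 279 remains
subtract 233 from 279: 46 remains
subtract 34 from 46: 12 remains
subtract 8 from 12: 4 remains
subtract 3 from 4: 1 remains
subtract 1 from 1: 0 remains
So 889 = 610 + 233 + 34 + 8 + 3 + 1, with no two terms consecutive in the sequence.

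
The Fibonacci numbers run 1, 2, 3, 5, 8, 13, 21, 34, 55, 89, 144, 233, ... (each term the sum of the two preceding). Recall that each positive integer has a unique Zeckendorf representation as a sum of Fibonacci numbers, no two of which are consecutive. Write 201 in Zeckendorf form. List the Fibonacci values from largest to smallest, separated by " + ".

144 + 55 + 2

Greedily peel off the largest Fibonacci term at each step:
take 144 (≤ 201); 201 − 144 = 57
take 55 (≤ 57); 57 − 55 = 2
take 2 (≤ 2); 2 − 2 = 0
So 201 = 144 + 55 + 2, with no two terms consecutive in the sequence.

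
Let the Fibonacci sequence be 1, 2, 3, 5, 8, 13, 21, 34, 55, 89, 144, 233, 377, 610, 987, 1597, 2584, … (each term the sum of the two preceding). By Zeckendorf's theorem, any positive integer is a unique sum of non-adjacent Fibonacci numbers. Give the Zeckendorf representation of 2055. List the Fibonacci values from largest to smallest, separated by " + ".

Greedy algorithm:
take 1597 (≤ 2055); 2055 − 1597 = 458
take 377 (≤ 458); 458 − 377 = 81
take 55 (≤ 81); 81 − 55 = 26
take 21 (≤ 26); 26 − 21 = 5
take 5 (≤ 5); 5 − 5 = 0
So 2055 = 1597 + 377 + 55 + 21 + 5, with no two terms consecutive in the sequence.

1597 + 377 + 55 + 21 + 5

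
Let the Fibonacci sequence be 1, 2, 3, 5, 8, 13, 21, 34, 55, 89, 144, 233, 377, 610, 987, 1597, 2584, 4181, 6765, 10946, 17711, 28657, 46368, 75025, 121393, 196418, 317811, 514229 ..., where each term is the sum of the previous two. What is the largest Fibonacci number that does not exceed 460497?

317811 ≤ 460497 < 514229, so the largest Fibonacci number not exceeding 460497 is 317811.

317811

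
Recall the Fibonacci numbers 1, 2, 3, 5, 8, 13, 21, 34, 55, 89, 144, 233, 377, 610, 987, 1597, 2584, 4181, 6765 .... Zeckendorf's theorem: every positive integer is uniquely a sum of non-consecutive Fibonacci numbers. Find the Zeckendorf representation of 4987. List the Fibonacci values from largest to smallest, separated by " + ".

4181 + 610 + 144 + 34 + 13 + 5

Greedy algorithm:
4987 − 4181 = 806
806 − 610 = 196
196 − 144 = 52
52 − 34 = 18
18 − 13 = 5
5 − 5 = 0
So 4987 = 4181 + 610 + 144 + 34 + 13 + 5, with no two terms consecutive in the sequence.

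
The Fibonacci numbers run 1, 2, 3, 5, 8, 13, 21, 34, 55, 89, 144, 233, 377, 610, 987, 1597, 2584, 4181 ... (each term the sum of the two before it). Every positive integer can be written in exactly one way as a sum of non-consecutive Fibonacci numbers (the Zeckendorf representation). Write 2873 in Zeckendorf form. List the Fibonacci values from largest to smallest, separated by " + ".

2584 + 233 + 55 + 1

Greedy algorithm:
take 2584 (≤ 2873); 2873 − 2584 = 289
take 233 (≤ 289); 289 − 233 = 56
take 55 (≤ 56); 56 − 55 = 1
take 1 (≤ 1); 1 − 1 = 0
So 2873 = 2584 + 233 + 55 + 1, with no two terms consecutive in the sequence.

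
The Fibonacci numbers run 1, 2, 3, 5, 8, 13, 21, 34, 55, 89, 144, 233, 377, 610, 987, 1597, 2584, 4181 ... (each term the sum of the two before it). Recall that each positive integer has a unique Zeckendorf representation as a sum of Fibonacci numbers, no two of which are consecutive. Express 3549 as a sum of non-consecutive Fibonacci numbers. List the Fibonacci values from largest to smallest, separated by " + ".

largest Fibonacci ≤ 3549 is 2584; 3549 − 2584 = 965
largest Fibonacci ≤ 965 is 610; 965 − 610 = 355
largest Fibonacci ≤ 355 is 233; 355 − 233 = 122
largest Fibonacci ≤ 122 is 89; 122 − 89 = 33
largest Fibonacci ≤ 33 is 21; 33 − 21 = 12
largest Fibonacci ≤ 12 is 8; 12 − 8 = 4
largest Fibonacci ≤ 4 is 3; 4 − 3 = 1
largest Fibonacci ≤ 1 is 1; 1 − 1 = 0
So 3549 = 2584 + 610 + 233 + 89 + 21 + 8 + 3 + 1, with no two terms consecutive in the sequence.

2584 + 610 + 233 + 89 + 21 + 8 + 3 + 1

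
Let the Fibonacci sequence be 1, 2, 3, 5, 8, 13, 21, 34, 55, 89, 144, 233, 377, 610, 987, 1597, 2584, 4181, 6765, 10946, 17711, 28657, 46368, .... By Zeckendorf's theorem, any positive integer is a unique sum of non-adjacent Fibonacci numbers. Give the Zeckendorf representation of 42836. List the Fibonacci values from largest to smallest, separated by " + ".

Repeatedly subtract the largest Fibonacci number that fits:
42836: greatest Fibonacci not exceeding it is 28657, leaving 14179
14179: greatest Fibonacci not exceeding it is 10946, leaving 3233
3233: greatest Fibonacci not exceeding it is 2584, leaving 649
649: greatest Fibonacci not exceeding it is 610, leaving 39
39: greatest Fibonacci not exceeding it is 34, leaving 5
5: greatest Fibonacci not exceeding it is 5, leaving 0
So 42836 = 28657 + 10946 + 2584 + 610 + 34 + 5, with no two terms consecutive in the sequence.

28657 + 10946 + 2584 + 610 + 34 + 5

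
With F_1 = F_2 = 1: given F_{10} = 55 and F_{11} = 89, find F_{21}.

By F_{2k+1} = F_k² + F_{k+1}²: F_{21} = 55² + 89² = 3025 + 7921 = 10946.

10946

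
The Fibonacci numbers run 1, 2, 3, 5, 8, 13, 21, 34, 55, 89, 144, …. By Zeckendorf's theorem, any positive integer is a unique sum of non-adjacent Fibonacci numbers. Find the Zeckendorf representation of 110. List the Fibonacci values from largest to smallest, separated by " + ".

Repeatedly subtract the largest Fibonacci number that fits:
take 89 (≤ 110); 110 − 89 = 21
take 21 (≤ 21); 21 − 21 = 0
So 110 = 89 + 21, with no two terms consecutive in the sequence.

89 + 21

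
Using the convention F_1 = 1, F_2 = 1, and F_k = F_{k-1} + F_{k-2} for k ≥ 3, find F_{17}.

1597

Iterating the recurrence up to F_{13} = 233 and F_{12} = 144:
F_{14} = F_{13} + F_{12} = 233 + 144 = 377
F_{15} = F_{14} + F_{13} = 377 + 233 = 610
F_{16} = F_{15} + F_{14} = 610 + 377 = 987
F_{17} = F_{16} + F_{15} = 987 + 610 = 1597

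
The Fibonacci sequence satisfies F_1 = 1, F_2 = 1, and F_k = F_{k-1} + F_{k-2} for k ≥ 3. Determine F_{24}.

46368

Iterating the recurrence up to F_{19} = 4181 and F_{18} = 2584:
F_{20} = F_{19} + F_{18} = 4181 + 2584 = 6765
F_{21} = F_{20} + F_{19} = 6765 + 4181 = 10946
F_{22} = F_{21} + F_{20} = 10946 + 6765 = 17711
F_{23} = F_{22} + F_{21} = 17711 + 10946 = 28657
F_{24} = F_{23} + F_{22} = 28657 + 17711 = 46368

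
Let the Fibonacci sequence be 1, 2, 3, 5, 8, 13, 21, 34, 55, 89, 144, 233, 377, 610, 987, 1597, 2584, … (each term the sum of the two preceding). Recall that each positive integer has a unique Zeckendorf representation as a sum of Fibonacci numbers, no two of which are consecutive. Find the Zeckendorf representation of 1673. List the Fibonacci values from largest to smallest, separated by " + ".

1597 + 55 + 21

Greedy algorithm:
1673 − 1597 = 76
76 − 55 = 21
21 − 21 = 0
So 1673 = 1597 + 55 + 21, with no two terms consecutive in the sequence.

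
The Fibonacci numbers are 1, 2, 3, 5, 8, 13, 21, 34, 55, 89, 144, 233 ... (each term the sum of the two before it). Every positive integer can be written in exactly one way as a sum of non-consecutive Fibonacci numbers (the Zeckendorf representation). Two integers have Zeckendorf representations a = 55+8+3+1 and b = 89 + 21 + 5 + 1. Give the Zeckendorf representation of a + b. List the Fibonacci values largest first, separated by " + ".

The two numbers are 67 and 116, so their sum is 183.
Greedy algorithm:
183: greatest Fibonacci not exceeding it is 144, leaving 39
39: greatest Fibonacci not exceeding it is 34, leaving 5
5: greatest Fibonacci not exceeding it is 5, leaving 0

144 + 34 + 5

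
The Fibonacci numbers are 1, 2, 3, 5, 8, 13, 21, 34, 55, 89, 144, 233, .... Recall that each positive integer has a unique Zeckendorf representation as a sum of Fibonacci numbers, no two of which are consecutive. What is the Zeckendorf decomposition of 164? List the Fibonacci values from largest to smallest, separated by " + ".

164: greatest Fibonacci not exceeding it is 144, leaving 20
20: greatest Fibonacci not exceeding it is 13, leaving 7
7: greatest Fibonacci not exceeding it is 5, leaving 2
2: greatest Fibonacci not exceeding it is 2, leaving 0
So 164 = 144 + 13 + 5 + 2, with no two terms consecutive in the sequence.

144 + 13 + 5 + 2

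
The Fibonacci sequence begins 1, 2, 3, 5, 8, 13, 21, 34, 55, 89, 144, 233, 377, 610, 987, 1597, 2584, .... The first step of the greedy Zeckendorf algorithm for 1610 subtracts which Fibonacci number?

1597 ≤ 1610 < 2584, so the largest Fibonacci number not exceeding 1610 is 1597.

1597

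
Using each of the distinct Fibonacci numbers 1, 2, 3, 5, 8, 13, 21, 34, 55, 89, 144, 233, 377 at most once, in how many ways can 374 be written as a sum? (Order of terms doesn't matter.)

374 = 233+89+34+13+5 = 233+89+34+13+3+2 = 233+89+34+8+5+3+2 = 233+89+21+13+8+5+3+2 = … (2 more), for 6 in all.

6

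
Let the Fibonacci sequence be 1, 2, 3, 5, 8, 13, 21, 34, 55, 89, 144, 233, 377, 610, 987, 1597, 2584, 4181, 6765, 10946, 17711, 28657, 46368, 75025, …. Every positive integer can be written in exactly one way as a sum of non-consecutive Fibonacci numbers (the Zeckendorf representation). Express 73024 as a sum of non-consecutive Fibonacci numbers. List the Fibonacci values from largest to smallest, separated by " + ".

46368 + 17711 + 6765 + 1597 + 377 + 144 + 55 + 5 + 2

46368 ≤ 73024 < 75025, so take 46368; remainder 26656
17711 ≤ 26656 < 28657, so take 17711; remainder 8945
6765 ≤ 8945 < 10946, so take 6765; remainder 2180
1597 ≤ 2180 < 2584, so take 1597; remainder 583
377 ≤ 583 < 610, so take 377; remainder 206
144 ≤ 206 < 233, so take 144; remainder 62
55 ≤ 62 < 89, so take 55; remainder 7
5 ≤ 7 < 8, so take 5; remainder 2
2 ≤ 2 < 3, so take 2; remainder 0
So 73024 = 46368 + 17711 + 6765 + 1597 + 377 + 144 + 55 + 5 + 2, with no two terms consecutive in the sequence.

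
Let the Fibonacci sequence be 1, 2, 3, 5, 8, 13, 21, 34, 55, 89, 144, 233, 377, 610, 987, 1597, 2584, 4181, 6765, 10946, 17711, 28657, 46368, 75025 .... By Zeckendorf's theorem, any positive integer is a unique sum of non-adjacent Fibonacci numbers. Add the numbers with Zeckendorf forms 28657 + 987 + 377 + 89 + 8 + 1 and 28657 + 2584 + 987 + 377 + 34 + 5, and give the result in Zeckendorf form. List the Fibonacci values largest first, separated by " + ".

The two numbers are 30119 and 32644, so their sum is 62763.
Repeatedly subtract the largest Fibonacci number that fits:
62763 − 46368 = 16395
16395 − 10946 = 5449
5449 − 4181 = 1268
1268 − 987 = 281
281 − 233 = 48
48 − 34 = 14
14 − 13 = 1
1 − 1 = 0

46368 + 10946 + 4181 + 987 + 233 + 34 + 13 + 1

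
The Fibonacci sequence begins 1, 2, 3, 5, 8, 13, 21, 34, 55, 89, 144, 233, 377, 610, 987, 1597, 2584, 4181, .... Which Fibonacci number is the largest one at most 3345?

2584 ≤ 3345 < 4181, so the largest Fibonacci number not exceeding 3345 is 2584.

2584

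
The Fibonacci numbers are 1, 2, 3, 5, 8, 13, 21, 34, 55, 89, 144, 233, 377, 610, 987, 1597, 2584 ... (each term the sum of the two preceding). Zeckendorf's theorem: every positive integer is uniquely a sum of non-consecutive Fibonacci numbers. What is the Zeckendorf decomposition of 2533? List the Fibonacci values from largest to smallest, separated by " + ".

1597 + 610 + 233 + 89 + 3 + 1

2533: greatest Fibonacci not exceeding it is 1597, leaving 936
936: greatest Fibonacci not exceeding it is 610, leaving 326
326: greatest Fibonacci not exceeding it is 233, leaving 93
93: greatest Fibonacci not exceeding it is 89, leaving 4
4: greatest Fibonacci not exceeding it is 3, leaving 1
1: greatest Fibonacci not exceeding it is 1, leaving 0
So 2533 = 1597 + 610 + 233 + 89 + 3 + 1, with no two terms consecutive in the sequence.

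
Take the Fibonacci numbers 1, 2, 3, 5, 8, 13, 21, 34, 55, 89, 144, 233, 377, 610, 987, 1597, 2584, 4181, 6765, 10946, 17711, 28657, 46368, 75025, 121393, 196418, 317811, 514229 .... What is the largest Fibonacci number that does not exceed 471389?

317811

317811 ≤ 471389 < 514229, so the largest Fibonacci number not exceeding 471389 is 317811.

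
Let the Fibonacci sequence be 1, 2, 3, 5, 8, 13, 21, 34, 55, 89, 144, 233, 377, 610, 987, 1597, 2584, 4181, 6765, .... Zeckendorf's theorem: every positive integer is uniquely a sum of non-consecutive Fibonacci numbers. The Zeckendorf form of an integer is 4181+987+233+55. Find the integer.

4181+987+233+55 = 5456.

5456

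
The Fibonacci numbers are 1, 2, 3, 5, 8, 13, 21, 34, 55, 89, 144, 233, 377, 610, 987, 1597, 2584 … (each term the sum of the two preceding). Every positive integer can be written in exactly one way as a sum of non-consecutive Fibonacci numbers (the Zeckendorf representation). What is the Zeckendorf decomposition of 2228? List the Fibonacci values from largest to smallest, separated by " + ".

Greedy algorithm:
1597 ≤ 2228 < 2584, so take 1597; remainder 631
610 ≤ 631 < 987, so take 610; remainder 21
21 ≤ 21 < 34, so take 21; remainder 0
So 2228 = 1597 + 610 + 21, with no two terms consecutive in the sequence.

1597 + 610 + 21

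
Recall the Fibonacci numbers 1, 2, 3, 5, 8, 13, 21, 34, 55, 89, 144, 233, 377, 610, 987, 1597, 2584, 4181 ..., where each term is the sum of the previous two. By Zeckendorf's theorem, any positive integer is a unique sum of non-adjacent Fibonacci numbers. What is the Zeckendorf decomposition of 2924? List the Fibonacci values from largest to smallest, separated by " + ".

Greedy algorithm:
2584 ≤ 2924 < 4181, so take 2584; remainder 340
233 ≤ 340 < 377, so take 233; remainder 107
89 ≤ 107 < 144, so take 89; remainder 18
13 ≤ 18 < 21, so take 13; remainder 5
5 ≤ 5 < 8, so take 5; remainder 0
So 2924 = 2584 + 233 + 89 + 13 + 5, with no two terms consecutive in the sequence.

2584 + 233 + 89 + 13 + 5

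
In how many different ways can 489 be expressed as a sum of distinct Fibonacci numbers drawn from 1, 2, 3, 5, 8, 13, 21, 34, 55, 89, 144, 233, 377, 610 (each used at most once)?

489 = 377+89+21+2 = 377+89+13+8+2 = 377+55+34+21+2 = 233+144+89+21+2 = 377+89+13+5+3+2 = … (7 more), for 12 in all.

12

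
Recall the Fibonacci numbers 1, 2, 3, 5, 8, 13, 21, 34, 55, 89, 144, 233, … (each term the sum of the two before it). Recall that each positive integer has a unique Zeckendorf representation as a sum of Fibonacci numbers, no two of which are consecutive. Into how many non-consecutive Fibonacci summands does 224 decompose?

Repeatedly subtract the largest Fibonacci number that fits:
224: greatest Fibonacci not exceeding it is 144, leaving 80
80: greatest Fibonacci not exceeding it is 55, leaving 25
25: greatest Fibonacci not exceeding it is 21, leaving 4
4: greatest Fibonacci not exceeding it is 3, leaving 1
1: greatest Fibonacci not exceeding it is 1, leaving 0
224 = 144 + 55 + 21 + 3 + 1, which has 5 terms.

5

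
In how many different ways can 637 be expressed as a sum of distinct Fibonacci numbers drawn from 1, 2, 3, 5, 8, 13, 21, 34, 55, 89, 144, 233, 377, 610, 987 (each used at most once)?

16

637 = 610+21+5+1 = 610+21+3+2+1 = 610+13+8+5+1 = … (13 more), for 16 in all.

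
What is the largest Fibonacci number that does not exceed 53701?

46368 ≤ 53701 < 75025, so the largest Fibonacci number not exceeding 53701 is 46368.

46368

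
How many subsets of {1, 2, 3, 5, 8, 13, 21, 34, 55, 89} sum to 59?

3

Starting from the Zeckendorf form and repeatedly splitting a term F_k into F_{k−1} + F_{k−2} (when neither is already used) reaches every representation.
59 = 55+3+1 = 34+21+3+1 = 34+13+8+3+1 — 3 representations.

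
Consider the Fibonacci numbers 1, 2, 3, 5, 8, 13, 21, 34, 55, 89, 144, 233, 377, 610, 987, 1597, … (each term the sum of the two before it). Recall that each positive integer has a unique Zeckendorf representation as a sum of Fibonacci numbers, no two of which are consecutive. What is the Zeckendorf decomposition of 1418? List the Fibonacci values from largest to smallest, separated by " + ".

largest Fibonacci ≤ 1418 is 987; 1418 − 987 = 431
largest Fibonacci ≤ 431 is 377; 431 − 377 = 54
largest Fibonacci ≤ 54 is 34; 54 − 34 = 20
largest Fibonacci ≤ 20 is 13; 20 − 13 = 7
largest Fibonacci ≤ 7 is 5; 7 − 5 = 2
largest Fibonacci ≤ 2 is 2; 2 − 2 = 0
So 1418 = 987 + 377 + 34 + 13 + 5 + 2, with no two terms consecutive in the sequence.

987 + 377 + 34 + 13 + 5 + 2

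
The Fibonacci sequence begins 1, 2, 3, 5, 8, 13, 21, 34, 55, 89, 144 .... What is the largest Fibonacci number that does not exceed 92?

89

89 ≤ 92 < 144, so the largest Fibonacci number not exceeding 92 is 89.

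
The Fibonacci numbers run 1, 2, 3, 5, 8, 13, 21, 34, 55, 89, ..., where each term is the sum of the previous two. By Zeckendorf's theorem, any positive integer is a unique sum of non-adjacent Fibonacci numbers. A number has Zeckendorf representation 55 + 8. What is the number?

63

55 + 8 = 63.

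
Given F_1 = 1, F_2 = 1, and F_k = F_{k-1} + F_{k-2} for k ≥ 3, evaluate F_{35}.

Iterating the recurrence up to F_{27} = 196418 and F_{26} = 121393:
F_{28} = F_{27} + F_{26} = 196418 + 121393 = 317811
F_{29} = F_{28} + F_{27} = 317811 + 196418 = 514229
F_{30} = F_{29} + F_{28} = 514229 + 317811 = 832040
F_{31} = F_{30} + F_{29} = 832040 + 514229 = 1346269
F_{32} = F_{31} + F_{30} = 1346269 + 832040 = 2178309
F_{33} = F_{32} + F_{31} = 2178309 + 1346269 = 3524578
F_{34} = F_{33} + F_{32} = 3524578 + 2178309 = 5702887
F_{35} = F_{34} + F_{33} = 5702887 + 3524578 = 9227465

9227465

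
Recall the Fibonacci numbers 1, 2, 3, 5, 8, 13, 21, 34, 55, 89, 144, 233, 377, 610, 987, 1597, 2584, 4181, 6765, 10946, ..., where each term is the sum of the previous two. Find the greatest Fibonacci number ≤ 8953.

6765

6765 ≤ 8953 < 10946, so the largest Fibonacci number not exceeding 8953 is 6765.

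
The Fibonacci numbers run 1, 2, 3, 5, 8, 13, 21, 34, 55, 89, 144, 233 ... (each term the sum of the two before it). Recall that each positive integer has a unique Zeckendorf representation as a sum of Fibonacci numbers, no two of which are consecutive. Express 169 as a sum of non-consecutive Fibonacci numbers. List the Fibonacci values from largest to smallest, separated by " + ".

144 + 21 + 3 + 1

Repeatedly subtract the largest Fibonacci number that fits:
largest Fibonacci ≤ 169 is 144; 169 − 144 = 25
largest Fibonacci ≤ 25 is 21; 25 − 21 = 4
largest Fibonacci ≤ 4 is 3; 4 − 3 = 1
largest Fibonacci ≤ 1 is 1; 1 − 1 = 0
So 169 = 144 + 21 + 3 + 1, with no two terms consecutive in the sequence.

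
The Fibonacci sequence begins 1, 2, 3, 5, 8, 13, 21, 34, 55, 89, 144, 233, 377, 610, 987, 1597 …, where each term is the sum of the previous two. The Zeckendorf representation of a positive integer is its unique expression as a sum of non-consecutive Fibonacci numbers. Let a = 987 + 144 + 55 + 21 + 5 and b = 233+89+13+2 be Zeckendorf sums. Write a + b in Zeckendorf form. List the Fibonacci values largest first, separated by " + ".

The two numbers are 1212 and 337, so their sum is 1549.
largest Fibonacci ≤ 1549 is 987; 1549 − 987 = 562
largest Fibonacci ≤ 562 is 377; 562 − 377 = 185
largest Fibonacci ≤ 185 is 144; 185 − 144 = 41
largest Fibonacci ≤ 41 is 34; 41 − 34 = 7
largest Fibonacci ≤ 7 is 5; 7 − 5 = 2
largest Fibonacci ≤ 2 is 2; 2 − 2 = 0

987 + 377 + 144 + 34 + 5 + 2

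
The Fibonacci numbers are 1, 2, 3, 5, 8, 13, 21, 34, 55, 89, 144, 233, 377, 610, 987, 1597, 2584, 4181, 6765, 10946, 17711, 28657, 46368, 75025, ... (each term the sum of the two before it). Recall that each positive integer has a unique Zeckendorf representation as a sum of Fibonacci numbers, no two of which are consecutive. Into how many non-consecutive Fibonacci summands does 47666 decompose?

6

take 46368 (≤ 47666); 47666 − 46368 = 1298
take 987 (≤ 1298); 1298 − 987 = 311
take 233 (≤ 311); 311 − 233 = 78
take 55 (≤ 78); 78 − 55 = 23
take 21 (≤ 23); 23 − 21 = 2
take 2 (≤ 2); 2 − 2 = 0
47666 = 46368 + 987 + 233 + 55 + 21 + 2, which has 6 terms.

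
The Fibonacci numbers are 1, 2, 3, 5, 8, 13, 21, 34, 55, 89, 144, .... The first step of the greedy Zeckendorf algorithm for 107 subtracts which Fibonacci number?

89

89 ≤ 107 < 144, so the largest Fibonacci number not exceeding 107 is 89.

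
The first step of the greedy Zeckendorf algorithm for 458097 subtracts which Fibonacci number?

317811 ≤ 458097 < 514229, so the largest Fibonacci number not exceeding 458097 is 317811.

317811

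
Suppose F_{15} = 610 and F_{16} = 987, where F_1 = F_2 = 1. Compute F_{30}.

By the doubling identity F_{2k} = F_k(2F_{k+1} − F_k): F_{30} = 610·(2·987 − 610) = 610·1364 = 832040.

832040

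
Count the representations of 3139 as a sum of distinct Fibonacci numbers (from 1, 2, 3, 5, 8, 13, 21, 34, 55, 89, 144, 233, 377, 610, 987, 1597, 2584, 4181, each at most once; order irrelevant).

28

Each representation comes from the Zeckendorf form by replacing some F_k with F_{k−1} + F_{k−2} where possible.
3139 = 2584+377+144+34 = 2584+377+144+21+13 = 2584+377+89+55+34 = 1597+987+377+144+34 = 2584+377+144+21+8+5 = … (23 more), for 28 in all.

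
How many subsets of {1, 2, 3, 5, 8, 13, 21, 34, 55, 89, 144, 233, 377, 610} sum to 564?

12

564 = 377+144+34+8+1 = 377+144+34+5+3+1 = 377+144+21+13+8+1 = … (9 more), for 12 in all.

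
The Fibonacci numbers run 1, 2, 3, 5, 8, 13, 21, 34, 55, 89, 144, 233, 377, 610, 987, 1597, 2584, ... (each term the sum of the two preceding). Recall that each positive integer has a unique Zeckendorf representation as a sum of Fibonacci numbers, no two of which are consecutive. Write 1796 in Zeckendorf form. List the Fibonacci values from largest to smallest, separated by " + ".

Greedily peel off the largest Fibonacci term at each step:
take 1597 (≤ 1796); 1796 − 1597 = 199
take 144 (≤ 199); 199 − 144 = 55
take 55 (≤ 55); 55 − 55 = 0
So 1796 = 1597 + 144 + 55, with no two terms consecutive in the sequence.

1597 + 144 + 55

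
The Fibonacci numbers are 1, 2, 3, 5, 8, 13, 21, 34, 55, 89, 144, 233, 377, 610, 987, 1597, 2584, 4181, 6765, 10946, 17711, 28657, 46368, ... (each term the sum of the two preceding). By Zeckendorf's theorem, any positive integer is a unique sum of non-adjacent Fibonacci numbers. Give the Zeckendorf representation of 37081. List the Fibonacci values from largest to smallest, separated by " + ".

28657 + 6765 + 1597 + 55 + 5 + 2

Repeatedly subtract the largest Fibonacci number that fits:
subtract 28657 from 37081: 8424 remains
subtract 6765 from 8424: 1659 remains
subtract 1597 from 1659: 62 remains
subtract 55 from 62: 7 remains
subtract 5 from 7: 2 remains
subtract 2 from 2: 0 remains
So 37081 = 28657 + 6765 + 1597 + 55 + 5 + 2, with no two terms consecutive in the sequence.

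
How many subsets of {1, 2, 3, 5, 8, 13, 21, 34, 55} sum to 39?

Starting from the Zeckendorf form and repeatedly splitting a term F_k into F_{k−1} + F_{k−2} (when neither is already used) reaches every representation.
39 = 34+5 = 34+3+2 = 21+13+5 = 21+13+3+2 = 21+8+5+3+2 — 5 representations.

5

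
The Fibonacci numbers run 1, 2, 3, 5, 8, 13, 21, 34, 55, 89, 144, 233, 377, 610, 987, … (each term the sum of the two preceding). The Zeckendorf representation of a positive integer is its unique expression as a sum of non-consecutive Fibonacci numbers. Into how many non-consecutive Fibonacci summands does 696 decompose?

5

Greedily peel off the largest Fibonacci term at each step:
610 ≤ 696 < 987, so take 610; remainder 86
55 ≤ 86 < 89, so take 55; remainder 31
21 ≤ 31 < 34, so take 21; remainder 10
8 ≤ 10 < 13, so take 8; remainder 2
2 ≤ 2 < 3, so take 2; remainder 0
696 = 610 + 55 + 21 + 8 + 2, which has 5 terms.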